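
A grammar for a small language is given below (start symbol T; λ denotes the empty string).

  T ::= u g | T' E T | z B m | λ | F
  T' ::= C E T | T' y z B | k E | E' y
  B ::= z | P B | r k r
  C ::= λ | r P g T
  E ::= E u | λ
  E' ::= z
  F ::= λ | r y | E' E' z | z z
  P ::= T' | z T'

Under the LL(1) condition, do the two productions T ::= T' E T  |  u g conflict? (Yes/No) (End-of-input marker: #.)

Yes

FIRST(T' E T) = { k, r, u, y, z, λ } and FIRST(u g) = { u }.
Both contain u, so the two alternatives are not disjoint — LL(1) conflict.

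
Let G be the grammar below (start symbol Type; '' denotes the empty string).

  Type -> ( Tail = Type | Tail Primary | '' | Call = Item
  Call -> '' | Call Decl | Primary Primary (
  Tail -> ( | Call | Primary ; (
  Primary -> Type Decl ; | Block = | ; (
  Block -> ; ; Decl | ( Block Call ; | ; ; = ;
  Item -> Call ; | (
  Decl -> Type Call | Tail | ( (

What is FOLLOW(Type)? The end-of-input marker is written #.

Type is the start symbol, so # ∈ FOLLOW(Type).
In Type -> ( Tail = Type: Type is at the end, add FOLLOW(Type) = { #, (, ;, = }.
In Primary -> Type Decl ;: add FIRST(Decl ;) = { (, ;, = }.
In Decl -> Type Call: add FIRST(Call)\{''} = { (, ;, = }.
  Since Call is nullable, also add FOLLOW(Decl) = { (, ;, = }.
Union: FOLLOW(Type) = { #, (, ;, = }.

{ #, (, ;, = }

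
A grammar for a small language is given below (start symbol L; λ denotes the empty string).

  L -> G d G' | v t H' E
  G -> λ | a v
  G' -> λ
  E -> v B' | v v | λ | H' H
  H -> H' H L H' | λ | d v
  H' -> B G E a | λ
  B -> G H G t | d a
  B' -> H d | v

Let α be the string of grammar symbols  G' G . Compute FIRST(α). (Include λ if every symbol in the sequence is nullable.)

{ a, λ }

Add FIRST(G')\{λ} = {  }; G' is nullable, continue.
Add FIRST(G)\{λ} = { a }; G is nullable, continue.
Every symbol is nullable, so include λ.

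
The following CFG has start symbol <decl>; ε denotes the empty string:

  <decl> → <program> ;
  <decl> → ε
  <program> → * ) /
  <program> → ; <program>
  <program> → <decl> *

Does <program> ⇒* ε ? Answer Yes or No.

No

Nullable nonterminals: <decl>.
No production of <program> has an RHS whose symbols are all nullable, so <program> is not nullable.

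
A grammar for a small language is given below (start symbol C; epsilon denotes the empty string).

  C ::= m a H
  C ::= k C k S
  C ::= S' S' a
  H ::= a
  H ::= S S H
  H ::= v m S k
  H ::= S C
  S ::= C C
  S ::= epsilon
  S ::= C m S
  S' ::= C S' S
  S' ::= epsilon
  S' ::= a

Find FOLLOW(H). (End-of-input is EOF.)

In C ::= m a H: H is at the end, add FOLLOW(C) = { EOF, a, k, m, v }.
In H ::= S S H: H is at the end, add FOLLOW(H) = { EOF, a, k, m, v }.
Union: FOLLOW(H) = { EOF, a, k, m, v }.

{ EOF, a, k, m, v }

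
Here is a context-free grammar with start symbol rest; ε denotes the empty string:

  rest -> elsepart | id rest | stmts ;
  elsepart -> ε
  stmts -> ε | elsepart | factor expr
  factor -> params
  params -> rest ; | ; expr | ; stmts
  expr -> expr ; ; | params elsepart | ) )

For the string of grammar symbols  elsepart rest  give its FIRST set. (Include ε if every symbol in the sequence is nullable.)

Add FIRST(elsepart)\{ε} = {  }; elsepart is nullable, continue.
Add FIRST(rest)\{ε} = { ;, id }; rest is nullable, continue.
Every symbol is nullable, so include ε.

{ ;, id, ε }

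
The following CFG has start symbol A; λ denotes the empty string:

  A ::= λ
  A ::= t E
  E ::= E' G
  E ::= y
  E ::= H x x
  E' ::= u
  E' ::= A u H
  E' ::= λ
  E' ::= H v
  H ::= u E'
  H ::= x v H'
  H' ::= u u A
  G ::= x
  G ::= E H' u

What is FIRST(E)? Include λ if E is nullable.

{ t, u, x, y }

From E ::= E' G: E' nullable, take FIRST(E') ∪ FIRST(G) = { t, u, x, y }.
E ::= y contributes {y}.
From E ::= H x x: add FIRST(H) = { u, x }.
Union: FIRST(E) = { t, u, x, y }.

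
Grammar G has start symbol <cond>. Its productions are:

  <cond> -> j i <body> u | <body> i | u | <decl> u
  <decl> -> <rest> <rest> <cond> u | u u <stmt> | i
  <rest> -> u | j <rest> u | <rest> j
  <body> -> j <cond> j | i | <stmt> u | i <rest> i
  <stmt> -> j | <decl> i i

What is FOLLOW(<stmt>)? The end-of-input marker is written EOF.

In <decl> -> u u <stmt>: <stmt> is at the end, add FOLLOW(<decl>) = { i, u }.
In <body> -> <stmt> u: add FIRST(u) = { u }.
Union: FOLLOW(<stmt>) = { i, u }.

{ i, u }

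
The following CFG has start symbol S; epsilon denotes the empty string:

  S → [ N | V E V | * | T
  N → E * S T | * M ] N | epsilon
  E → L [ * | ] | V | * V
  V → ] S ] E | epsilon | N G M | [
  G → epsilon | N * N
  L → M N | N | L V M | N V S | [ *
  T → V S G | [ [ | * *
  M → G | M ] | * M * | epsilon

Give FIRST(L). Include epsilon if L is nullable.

{ *, [, ], epsilon }

From L → M N: M, N nullable, take FIRST(M) ∪ FIRST(N) = { *, [, ] }; also epsilon since the whole RHS is nullable.
From L → N: add FIRST(N) = { *, [, ], epsilon } (including epsilon since N is nullable).
From L → L V M: L, V, M nullable, take FIRST(L) ∪ FIRST(V) ∪ FIRST(M) = { *, [, ] }; also epsilon since the whole RHS is nullable.
From L → N V S: N, V, S nullable, take FIRST(N) ∪ FIRST(V) ∪ FIRST(S) = { *, [, ] }; also epsilon since the whole RHS is nullable.
L → [ * contributes {[}.
Union: FIRST(L) = { *, [, ], epsilon }.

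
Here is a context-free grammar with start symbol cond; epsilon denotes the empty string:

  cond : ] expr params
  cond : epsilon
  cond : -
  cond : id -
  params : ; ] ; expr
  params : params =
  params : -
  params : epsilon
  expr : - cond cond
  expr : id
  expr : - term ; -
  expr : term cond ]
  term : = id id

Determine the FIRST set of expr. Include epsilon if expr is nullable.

{ -, =, id }

expr : - cond cond contributes {-}.
expr : id contributes {id}.
expr : - term ; - contributes {-}.
From expr : term cond ]: add FIRST(term) = { = }.
Union: FIRST(expr) = { -, =, id }.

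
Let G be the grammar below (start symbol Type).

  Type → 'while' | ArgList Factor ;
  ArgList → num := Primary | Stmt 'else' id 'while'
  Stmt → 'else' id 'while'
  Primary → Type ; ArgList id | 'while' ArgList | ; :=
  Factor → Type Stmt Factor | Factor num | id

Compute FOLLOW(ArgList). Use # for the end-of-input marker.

{ 'else', 'while', id, num }

In Type → ArgList Factor ;: add FIRST(Factor ;) = { 'else', 'while', id, num }.
In Primary → Type ; ArgList id: add FIRST(id) = { id }.
In Primary → 'while' ArgList: ArgList is at the end, add FOLLOW(Primary) = { 'else', 'while', id, num }.
Union: FOLLOW(ArgList) = { 'else', 'while', id, num }.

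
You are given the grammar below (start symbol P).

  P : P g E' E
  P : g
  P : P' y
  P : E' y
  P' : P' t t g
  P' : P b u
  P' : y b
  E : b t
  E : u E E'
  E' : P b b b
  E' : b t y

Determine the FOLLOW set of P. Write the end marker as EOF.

P is the start symbol, so EOF ∈ FOLLOW(P).
In P : P g E' E: add FIRST(g E' E) = { g }.
In P' : P b u: add FIRST(b u) = { b }.
In E' : P b b b: add FIRST(b b b) = { b }.
Union: FOLLOW(P) = { EOF, b, g }.

{ EOF, b, g }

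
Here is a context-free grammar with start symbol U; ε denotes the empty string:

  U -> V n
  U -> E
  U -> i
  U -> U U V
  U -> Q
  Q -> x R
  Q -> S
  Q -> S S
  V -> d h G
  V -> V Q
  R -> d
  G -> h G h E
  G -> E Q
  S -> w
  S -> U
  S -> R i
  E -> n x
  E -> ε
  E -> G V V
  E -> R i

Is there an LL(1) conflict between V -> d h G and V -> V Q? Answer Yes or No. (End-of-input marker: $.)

Yes

FIRST(d h G) = { d } and FIRST(V Q) = { d }.
Both contain d, so the two alternatives are not disjoint — LL(1) conflict.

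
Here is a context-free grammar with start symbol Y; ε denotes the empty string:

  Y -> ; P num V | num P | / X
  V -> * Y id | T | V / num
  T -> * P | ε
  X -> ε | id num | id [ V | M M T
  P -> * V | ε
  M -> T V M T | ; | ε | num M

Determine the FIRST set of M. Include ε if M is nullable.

{ *, /, ;, num, ε }

From M -> T V M T: T, V, M, T nullable, take FIRST(T) ∪ FIRST(V) ∪ FIRST(M) ∪ FIRST(T) = { *, /, ;, num }; also ε since the whole RHS is nullable.
M -> ; contributes {;}.
M -> ε contributes ε.
M -> num M contributes {num}.
Union: FIRST(M) = { *, /, ;, num, ε }.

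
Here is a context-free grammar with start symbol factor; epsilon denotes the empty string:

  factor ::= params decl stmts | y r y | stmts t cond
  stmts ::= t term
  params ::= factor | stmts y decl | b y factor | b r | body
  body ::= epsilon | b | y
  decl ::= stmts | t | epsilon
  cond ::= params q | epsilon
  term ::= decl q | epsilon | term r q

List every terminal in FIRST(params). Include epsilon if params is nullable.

{ b, t, y, epsilon }

From params ::= factor: add FIRST(factor) = { b, t, y }.
From params ::= stmts y decl: add FIRST(stmts) = { t }.
params ::= b y factor contributes {b}.
params ::= b r contributes {b}.
From params ::= body: add FIRST(body) = { b, y, epsilon } (including epsilon since body is nullable).
Union: FIRST(params) = { b, t, y, epsilon }.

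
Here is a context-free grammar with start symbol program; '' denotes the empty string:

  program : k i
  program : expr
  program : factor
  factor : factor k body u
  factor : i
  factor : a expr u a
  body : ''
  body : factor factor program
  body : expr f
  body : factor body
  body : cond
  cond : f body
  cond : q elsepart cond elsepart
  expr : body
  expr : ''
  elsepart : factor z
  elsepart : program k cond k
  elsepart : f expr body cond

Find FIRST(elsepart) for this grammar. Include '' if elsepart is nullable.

{ a, f, i, k, q }

From elsepart : factor z: add FIRST(factor) = { a, i }.
From elsepart : program k cond k: program nullable, take FIRST(program) ∪ {k} = { a, f, i, k, q }.
elsepart : f expr body cond contributes {f}.
Union: FIRST(elsepart) = { a, f, i, k, q }.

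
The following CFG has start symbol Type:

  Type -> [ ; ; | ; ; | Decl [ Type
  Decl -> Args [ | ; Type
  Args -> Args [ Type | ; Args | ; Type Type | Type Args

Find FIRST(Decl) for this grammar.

From Decl -> Args [: add FIRST(Args) = { ;, [ }.
Decl -> ; Type contributes {;}.
Union: FIRST(Decl) = { ;, [ }.

{ ;, [ }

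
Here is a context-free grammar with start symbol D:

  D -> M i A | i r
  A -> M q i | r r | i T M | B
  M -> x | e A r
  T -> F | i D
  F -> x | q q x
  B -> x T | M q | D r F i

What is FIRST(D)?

{ e, i, x }

From D -> M i A: add FIRST(M) = { e, x }.
D -> i r contributes {i}.
Union: FIRST(D) = { e, i, x }.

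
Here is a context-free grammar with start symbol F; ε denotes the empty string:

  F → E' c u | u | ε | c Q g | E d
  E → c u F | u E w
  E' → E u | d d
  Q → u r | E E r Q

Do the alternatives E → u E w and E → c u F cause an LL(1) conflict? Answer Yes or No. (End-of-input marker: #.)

No

FIRST(u E w) = { u } and FIRST(c u F) = { c }.
The FIRST sets are disjoint and neither alternative is nullable — no conflict.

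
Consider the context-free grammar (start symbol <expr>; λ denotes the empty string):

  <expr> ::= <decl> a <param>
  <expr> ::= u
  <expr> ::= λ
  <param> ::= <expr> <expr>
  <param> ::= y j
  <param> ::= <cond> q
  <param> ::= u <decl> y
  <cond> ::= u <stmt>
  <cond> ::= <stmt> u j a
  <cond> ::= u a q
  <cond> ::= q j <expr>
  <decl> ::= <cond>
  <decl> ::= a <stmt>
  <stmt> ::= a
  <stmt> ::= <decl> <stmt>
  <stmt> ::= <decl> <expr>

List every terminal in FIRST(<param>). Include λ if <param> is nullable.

{ a, q, u, y, λ }

From <param> ::= <expr> <expr>: <expr>, <expr> nullable, take FIRST(<expr>) ∪ FIRST(<expr>) = { a, q, u }; also λ since the whole RHS is nullable.
<param> ::= y j contributes {y}.
From <param> ::= <cond> q: add FIRST(<cond>) = { a, q, u }.
<param> ::= u <decl> y contributes {u}.
Union: FIRST(<param>) = { a, q, u, y, λ }.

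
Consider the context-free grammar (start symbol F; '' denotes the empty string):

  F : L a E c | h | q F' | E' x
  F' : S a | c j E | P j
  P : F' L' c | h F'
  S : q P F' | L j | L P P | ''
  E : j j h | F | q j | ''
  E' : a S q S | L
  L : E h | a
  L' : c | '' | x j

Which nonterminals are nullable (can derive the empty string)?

{ E, L', S }

Directly nullable (have an ''-production): S, E, L'.
No other nonterminal has a production whose RHS symbols are all nullable.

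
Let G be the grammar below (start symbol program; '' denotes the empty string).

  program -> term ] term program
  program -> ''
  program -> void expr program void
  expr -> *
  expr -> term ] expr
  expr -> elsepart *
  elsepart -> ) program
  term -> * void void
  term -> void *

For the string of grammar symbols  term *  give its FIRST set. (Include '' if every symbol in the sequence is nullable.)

Add FIRST(term) = { *, void }; term is not nullable, stop.

{ *, void }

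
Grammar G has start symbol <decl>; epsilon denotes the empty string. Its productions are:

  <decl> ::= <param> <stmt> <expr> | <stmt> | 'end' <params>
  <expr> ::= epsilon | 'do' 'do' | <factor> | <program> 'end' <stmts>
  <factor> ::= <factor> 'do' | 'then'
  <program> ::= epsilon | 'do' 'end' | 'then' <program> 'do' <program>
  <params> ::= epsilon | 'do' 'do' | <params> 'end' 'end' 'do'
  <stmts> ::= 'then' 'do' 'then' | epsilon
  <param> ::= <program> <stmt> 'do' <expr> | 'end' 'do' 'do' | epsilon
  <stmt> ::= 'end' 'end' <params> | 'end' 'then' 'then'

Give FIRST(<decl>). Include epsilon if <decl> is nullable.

{ 'do', 'end', 'then' }

From <decl> ::= <param> <stmt> <expr>: <param> nullable, take FIRST(<param>) ∪ FIRST(<stmt>) = { 'do', 'end', 'then' }.
From <decl> ::= <stmt>: add FIRST(<stmt>) = { 'end' }.
<decl> ::= 'end' <params> contributes {'end'}.
Union: FIRST(<decl>) = { 'do', 'end', 'then' }.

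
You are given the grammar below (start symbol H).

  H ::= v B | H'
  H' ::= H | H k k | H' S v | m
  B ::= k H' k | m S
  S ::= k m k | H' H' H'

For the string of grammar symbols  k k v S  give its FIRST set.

k is a terminal; add {k} and stop.

{ k }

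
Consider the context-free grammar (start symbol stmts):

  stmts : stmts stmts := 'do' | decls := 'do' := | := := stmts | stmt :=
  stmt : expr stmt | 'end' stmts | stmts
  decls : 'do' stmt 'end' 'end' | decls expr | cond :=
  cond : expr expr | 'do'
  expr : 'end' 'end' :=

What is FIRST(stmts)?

From stmts : stmts stmts := 'do': add FIRST(stmts) = { 'do', 'end', := }.
From stmts : decls := 'do' :=: add FIRST(decls) = { 'do', 'end' }.
stmts : := := stmts contributes {:=}.
From stmts : stmt :=: add FIRST(stmt) = { 'do', 'end', := }.
Union: FIRST(stmts) = { 'do', 'end', := }.

{ 'do', 'end', := }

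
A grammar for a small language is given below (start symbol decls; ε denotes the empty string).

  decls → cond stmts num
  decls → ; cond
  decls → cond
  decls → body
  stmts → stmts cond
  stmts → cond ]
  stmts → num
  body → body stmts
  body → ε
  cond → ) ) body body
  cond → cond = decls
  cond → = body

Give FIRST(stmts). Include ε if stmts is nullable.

{ ), =, num }

From stmts → stmts cond: add FIRST(stmts) = { ), =, num }.
From stmts → cond ]: add FIRST(cond) = { ), = }.
stmts → num contributes {num}.
Union: FIRST(stmts) = { ), =, num }.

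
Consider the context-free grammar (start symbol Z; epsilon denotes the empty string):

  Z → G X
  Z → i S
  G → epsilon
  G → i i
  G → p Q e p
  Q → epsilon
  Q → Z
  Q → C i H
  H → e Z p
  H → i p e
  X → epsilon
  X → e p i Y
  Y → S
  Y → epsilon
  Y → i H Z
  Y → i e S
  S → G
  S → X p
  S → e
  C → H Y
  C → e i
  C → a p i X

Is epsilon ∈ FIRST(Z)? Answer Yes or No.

Yes

Z → G X and each of G, X is nullable, so Z ⇒* epsilon.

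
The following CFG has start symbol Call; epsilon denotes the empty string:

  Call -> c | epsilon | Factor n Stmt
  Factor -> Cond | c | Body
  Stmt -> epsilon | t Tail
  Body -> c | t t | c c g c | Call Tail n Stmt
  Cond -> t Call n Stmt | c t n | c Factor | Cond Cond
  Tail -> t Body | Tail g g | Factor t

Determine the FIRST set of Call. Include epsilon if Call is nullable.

{ c, t, epsilon }

Call -> c contributes {c}.
Call -> epsilon contributes epsilon.
From Call -> Factor n Stmt: add FIRST(Factor) = { c, t }.
Union: FIRST(Call) = { c, t, epsilon }.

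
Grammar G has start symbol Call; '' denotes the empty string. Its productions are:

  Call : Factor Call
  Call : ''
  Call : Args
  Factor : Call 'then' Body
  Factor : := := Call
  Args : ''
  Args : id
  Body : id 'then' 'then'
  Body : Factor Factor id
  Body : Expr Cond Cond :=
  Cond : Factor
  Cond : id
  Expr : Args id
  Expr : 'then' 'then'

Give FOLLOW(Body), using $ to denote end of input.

{ $, 'then', :=, id }

In Factor : Call 'then' Body: Body is at the end, add FOLLOW(Factor) = { $, 'then', :=, id }.
Union: FOLLOW(Body) = { $, 'then', :=, id }.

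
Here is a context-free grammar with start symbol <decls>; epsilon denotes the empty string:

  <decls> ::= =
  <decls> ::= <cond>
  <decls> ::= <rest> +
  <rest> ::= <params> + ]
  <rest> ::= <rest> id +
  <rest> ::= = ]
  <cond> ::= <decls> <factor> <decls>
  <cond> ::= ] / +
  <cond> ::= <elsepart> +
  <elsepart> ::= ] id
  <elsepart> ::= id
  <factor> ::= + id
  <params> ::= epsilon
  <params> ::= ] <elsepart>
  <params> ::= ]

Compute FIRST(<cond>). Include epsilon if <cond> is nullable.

From <cond> ::= <decls> <factor> <decls>: add FIRST(<decls>) = { +, =, ], id }.
<cond> ::= ] / + contributes {]}.
From <cond> ::= <elsepart> +: add FIRST(<elsepart>) = { ], id }.
Union: FIRST(<cond>) = { +, =, ], id }.

{ +, =, ], id }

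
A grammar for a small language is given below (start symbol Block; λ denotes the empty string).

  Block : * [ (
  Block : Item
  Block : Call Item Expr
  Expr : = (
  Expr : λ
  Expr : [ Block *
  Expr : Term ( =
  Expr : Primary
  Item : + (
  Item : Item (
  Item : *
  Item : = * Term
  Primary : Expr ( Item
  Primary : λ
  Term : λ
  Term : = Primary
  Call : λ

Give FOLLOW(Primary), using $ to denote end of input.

In Expr : Primary: Primary is at the end, add FOLLOW(Expr) = { $, (, * }.
In Term : = Primary: Primary is at the end, add FOLLOW(Term) = { $, (, *, =, [ }.
Union: FOLLOW(Primary) = { $, (, *, =, [ }.

{ $, (, *, =, [ }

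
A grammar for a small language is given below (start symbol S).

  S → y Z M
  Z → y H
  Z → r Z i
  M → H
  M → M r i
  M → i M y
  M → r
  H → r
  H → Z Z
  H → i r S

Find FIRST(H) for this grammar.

H → r contributes {r}.
From H → Z Z: add FIRST(Z) = { r, y }.
H → i r S contributes {i}.
Union: FIRST(H) = { i, r, y }.

{ i, r, y }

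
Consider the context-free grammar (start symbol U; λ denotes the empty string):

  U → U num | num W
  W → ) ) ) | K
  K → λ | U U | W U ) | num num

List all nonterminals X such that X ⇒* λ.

Directly nullable (have an λ-production): K.
W → K with every symbol nullable, so W is nullable.
No other nonterminal has a production whose RHS symbols are all nullable.

{ K, W }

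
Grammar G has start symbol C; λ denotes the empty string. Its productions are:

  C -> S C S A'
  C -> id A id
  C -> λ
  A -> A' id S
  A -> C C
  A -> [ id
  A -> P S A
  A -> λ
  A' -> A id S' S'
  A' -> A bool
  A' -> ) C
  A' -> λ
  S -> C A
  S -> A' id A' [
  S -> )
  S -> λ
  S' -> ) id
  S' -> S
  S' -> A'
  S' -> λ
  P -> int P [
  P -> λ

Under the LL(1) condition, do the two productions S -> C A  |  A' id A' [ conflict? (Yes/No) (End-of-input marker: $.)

FIRST(C A) = { ), [, bool, id, int, λ } and FIRST(A' id A' [) = { ), [, bool, id, int }.
Both contain ), so the two alternatives are not disjoint — LL(1) conflict.

Yes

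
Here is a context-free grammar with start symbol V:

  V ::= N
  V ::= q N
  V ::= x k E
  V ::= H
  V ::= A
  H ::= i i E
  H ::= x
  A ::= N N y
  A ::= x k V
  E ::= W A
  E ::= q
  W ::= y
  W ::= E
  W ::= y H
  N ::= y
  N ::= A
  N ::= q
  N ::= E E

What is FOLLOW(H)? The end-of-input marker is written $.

In V ::= H: H is at the end, add FOLLOW(V) = { $, q, x, y }.
In W ::= y H: H is at the end, add FOLLOW(W) = { q, x, y }.
Union: FOLLOW(H) = { $, q, x, y }.

{ $, q, x, y }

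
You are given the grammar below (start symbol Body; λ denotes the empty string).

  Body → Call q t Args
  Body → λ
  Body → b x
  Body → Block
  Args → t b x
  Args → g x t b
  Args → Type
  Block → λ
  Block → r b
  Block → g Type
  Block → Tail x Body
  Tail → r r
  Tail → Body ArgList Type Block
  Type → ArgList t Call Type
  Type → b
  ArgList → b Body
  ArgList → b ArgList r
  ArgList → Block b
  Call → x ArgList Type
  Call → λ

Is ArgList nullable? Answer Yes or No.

Nullable nonterminals: Block, Body, Call.
No production of ArgList has an RHS whose symbols are all nullable, so ArgList is not nullable.

No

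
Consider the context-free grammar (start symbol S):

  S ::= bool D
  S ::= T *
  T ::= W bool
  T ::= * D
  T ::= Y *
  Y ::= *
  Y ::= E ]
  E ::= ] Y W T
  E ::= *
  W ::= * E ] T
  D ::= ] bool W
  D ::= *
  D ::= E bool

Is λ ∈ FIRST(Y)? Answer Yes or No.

No

No nonterminal in this grammar is nullable.
No production of Y has an RHS whose symbols are all nullable, so Y is not nullable.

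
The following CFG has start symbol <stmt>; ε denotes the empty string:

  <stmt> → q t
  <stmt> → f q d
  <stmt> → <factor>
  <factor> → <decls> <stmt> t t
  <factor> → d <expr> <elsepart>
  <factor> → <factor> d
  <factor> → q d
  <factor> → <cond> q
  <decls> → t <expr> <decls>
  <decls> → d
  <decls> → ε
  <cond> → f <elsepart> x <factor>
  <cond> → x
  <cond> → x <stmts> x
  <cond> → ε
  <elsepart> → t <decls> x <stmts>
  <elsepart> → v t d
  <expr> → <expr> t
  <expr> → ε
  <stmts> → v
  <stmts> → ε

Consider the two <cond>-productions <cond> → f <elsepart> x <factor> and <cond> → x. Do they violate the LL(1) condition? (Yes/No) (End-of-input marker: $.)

No

FIRST(f <elsepart> x <factor>) = { f } and FIRST(x) = { x }.
The FIRST sets are disjoint and neither alternative is nullable — no conflict.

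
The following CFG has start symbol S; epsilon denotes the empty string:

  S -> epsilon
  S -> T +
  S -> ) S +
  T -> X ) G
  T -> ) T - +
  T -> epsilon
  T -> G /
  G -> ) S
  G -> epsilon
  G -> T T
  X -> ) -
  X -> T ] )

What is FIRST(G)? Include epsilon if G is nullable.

{ ), /, ], epsilon }

G -> ) S contributes {)}.
G -> epsilon contributes epsilon.
From G -> T T: T, T nullable, take FIRST(T) ∪ FIRST(T) = { ), /, ] }; also epsilon since the whole RHS is nullable.
Union: FIRST(G) = { ), /, ], epsilon }.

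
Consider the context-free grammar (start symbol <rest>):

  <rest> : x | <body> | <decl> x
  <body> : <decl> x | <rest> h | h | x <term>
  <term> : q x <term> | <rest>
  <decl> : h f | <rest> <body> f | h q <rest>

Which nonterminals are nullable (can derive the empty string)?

{ } (none)

No nonterminal has an empty production or an RHS whose symbols are all nullable.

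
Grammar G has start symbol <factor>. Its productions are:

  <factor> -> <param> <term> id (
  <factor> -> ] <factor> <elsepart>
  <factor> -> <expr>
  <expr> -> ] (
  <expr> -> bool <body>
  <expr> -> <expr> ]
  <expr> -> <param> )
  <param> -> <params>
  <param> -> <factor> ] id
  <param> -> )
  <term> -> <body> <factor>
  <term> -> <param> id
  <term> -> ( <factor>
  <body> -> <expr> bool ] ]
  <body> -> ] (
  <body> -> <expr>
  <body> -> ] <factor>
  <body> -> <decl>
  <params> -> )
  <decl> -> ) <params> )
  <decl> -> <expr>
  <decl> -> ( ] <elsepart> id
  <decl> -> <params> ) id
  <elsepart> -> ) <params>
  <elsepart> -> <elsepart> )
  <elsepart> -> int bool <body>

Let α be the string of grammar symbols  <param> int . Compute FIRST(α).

{ ), ], bool }

Add FIRST(<param>) = { ), ], bool }; <param> is not nullable, stop.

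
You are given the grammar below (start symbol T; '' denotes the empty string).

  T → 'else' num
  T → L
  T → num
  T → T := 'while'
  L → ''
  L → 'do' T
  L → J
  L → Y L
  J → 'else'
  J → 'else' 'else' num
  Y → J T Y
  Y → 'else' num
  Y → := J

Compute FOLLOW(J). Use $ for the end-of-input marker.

{ $, 'do', 'else', :=, num }

In L → J: J is at the end, add FOLLOW(L) = { $, 'else', := }.
In Y → J T Y: add FIRST(T Y) = { 'do', 'else', :=, num }.
In Y → := J: J is at the end, add FOLLOW(Y) = { $, 'do', 'else', := }.
Union: FOLLOW(J) = { $, 'do', 'else', :=, num }.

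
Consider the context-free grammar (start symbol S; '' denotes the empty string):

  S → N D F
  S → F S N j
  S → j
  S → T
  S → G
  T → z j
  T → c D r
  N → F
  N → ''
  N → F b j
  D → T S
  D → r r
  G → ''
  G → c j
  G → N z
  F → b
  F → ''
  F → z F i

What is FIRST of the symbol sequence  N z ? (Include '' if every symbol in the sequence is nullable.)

Add FIRST(N)\{''} = { b, z }; N is nullable, continue.
z is a terminal; add {z} and stop.

{ b, z }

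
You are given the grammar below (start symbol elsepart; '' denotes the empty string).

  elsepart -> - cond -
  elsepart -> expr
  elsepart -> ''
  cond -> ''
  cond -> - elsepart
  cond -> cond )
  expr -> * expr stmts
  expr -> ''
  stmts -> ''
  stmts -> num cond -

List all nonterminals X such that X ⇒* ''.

Directly nullable (have an ''-production): elsepart, cond, expr, stmts.

{ cond, elsepart, expr, stmts }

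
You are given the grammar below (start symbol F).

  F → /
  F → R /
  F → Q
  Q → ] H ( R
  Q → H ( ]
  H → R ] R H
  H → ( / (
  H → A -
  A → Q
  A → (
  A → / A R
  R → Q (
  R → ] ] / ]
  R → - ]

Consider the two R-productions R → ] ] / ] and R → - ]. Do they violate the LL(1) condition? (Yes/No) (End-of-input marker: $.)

No

FIRST(] ] / ]) = { ] } and FIRST(- ]) = { - }.
The FIRST sets are disjoint and neither alternative is nullable — no conflict.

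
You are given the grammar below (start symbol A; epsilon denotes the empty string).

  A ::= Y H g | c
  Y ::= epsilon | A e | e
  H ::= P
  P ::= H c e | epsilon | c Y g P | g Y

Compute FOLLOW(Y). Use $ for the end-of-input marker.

{ c, g }

In A ::= Y H g: add FIRST(H g) = { c, g }.
In P ::= c Y g P: add FIRST(g P) = { g }.
In P ::= g Y: Y is at the end, add FOLLOW(P) = { c, g }.
Union: FOLLOW(Y) = { c, g }.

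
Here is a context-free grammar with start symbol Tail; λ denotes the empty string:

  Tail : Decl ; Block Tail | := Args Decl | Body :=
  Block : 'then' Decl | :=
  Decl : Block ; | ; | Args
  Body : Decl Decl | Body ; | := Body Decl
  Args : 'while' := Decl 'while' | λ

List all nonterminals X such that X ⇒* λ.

{ Args, Body, Decl }

Directly nullable (have an λ-production): Args.
Body : Decl Decl with every symbol nullable, so Body is nullable.
Decl : Args with every symbol nullable, so Decl is nullable.
No other nonterminal has a production whose RHS symbols are all nullable.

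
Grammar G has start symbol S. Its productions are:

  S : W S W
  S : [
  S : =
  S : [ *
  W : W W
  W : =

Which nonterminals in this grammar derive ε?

{ } (none)

No nonterminal has an empty production or an RHS whose symbols are all nullable.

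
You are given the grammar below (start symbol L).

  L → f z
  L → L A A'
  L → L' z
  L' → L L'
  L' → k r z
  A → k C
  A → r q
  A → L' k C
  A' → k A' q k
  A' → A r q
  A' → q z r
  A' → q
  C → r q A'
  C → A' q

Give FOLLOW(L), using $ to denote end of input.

{ $, f, k, r }

L is the start symbol, so $ ∈ FOLLOW(L).
In L → L A A': add FIRST(A A') = { f, k, r }.
In L' → L L': add FIRST(L') = { f, k }.
Union: FOLLOW(L) = { $, f, k, r }.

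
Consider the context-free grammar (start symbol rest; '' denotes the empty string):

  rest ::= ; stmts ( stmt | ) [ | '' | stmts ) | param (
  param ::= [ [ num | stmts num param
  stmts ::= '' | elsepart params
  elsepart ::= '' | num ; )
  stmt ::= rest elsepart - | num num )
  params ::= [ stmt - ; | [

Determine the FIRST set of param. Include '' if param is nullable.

{ [, num }

param ::= [ [ num contributes {[}.
From param ::= stmts num param: stmts nullable, take FIRST(stmts) ∪ {num} = { [, num }.
Union: FIRST(param) = { [, num }.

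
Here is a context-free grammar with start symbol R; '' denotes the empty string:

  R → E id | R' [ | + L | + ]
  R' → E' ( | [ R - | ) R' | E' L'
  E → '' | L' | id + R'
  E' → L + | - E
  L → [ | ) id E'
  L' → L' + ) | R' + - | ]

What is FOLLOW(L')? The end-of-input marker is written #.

{ #, (, ), +, -, [, ], id }

In R' → E' L': L' is at the end, add FOLLOW(R') = { #, (, ), +, -, [, ], id }.
In E → L': L' is at the end, add FOLLOW(E) = { #, (, ), +, -, [, ], id }.
In L' → L' + ): add FIRST(+ )) = { + }.
Union: FOLLOW(L') = { #, (, ), +, -, [, ], id }.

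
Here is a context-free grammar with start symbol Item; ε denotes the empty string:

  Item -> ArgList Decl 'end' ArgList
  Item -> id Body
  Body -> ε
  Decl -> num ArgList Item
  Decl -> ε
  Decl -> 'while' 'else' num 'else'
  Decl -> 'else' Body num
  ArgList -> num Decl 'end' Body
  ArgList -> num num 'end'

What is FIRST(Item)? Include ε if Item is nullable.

{ id, num }

From Item -> ArgList Decl 'end' ArgList: add FIRST(ArgList) = { num }.
Item -> id Body contributes {id}.
Union: FIRST(Item) = { id, num }.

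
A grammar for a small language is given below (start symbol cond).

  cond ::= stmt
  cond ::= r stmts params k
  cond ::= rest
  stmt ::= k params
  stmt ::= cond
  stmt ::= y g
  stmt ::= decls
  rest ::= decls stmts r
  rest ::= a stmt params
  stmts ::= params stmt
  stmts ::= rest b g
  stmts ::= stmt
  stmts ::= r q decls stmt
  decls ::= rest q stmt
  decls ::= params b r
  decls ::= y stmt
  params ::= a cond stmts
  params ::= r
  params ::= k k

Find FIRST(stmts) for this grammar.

{ a, k, r, y }

From stmts ::= params stmt: add FIRST(params) = { a, k, r }.
From stmts ::= rest b g: add FIRST(rest) = { a, k, r, y }.
From stmts ::= stmt: add FIRST(stmt) = { a, k, r, y }.
stmts ::= r q decls stmt contributes {r}.
Union: FIRST(stmts) = { a, k, r, y }.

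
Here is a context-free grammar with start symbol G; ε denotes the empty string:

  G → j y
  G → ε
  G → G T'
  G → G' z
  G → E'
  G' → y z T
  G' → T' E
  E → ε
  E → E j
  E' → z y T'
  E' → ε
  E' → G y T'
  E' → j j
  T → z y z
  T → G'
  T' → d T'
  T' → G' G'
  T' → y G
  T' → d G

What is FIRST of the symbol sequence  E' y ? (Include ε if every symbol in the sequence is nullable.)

{ d, j, y, z }

Add FIRST(E')\{ε} = { d, j, y, z }; E' is nullable, continue.
y is a terminal; add {y} and stop.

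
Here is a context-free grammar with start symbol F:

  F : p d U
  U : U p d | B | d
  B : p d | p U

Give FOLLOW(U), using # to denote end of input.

In F : p d U: U is at the end, add FOLLOW(F) = { # }.
In U : U p d: add FIRST(p d) = { p }.
In B : p U: U is at the end, add FOLLOW(B) = { #, p }.
Union: FOLLOW(U) = { #, p }.

{ #, p }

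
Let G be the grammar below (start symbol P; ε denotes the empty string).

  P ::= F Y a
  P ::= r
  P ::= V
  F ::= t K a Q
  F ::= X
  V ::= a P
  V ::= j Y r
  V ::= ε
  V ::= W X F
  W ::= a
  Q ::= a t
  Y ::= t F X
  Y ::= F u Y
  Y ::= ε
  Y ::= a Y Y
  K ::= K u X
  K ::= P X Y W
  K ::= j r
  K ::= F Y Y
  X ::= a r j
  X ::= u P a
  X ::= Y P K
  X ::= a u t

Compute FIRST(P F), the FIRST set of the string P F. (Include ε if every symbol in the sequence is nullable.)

{ a, j, r, t, u }

Add FIRST(P)\{ε} = { a, j, r, t, u }; P is nullable, continue.
Add FIRST(F) = { a, j, r, t, u }; F is not nullable, stop.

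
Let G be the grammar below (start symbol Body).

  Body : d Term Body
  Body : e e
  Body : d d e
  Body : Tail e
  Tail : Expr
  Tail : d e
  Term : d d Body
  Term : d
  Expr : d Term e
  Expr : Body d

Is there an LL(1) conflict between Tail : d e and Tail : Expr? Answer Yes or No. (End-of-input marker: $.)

FIRST(d e) = { d } and FIRST(Expr) = { d, e }.
Both contain d, so the two alternatives are not disjoint — LL(1) conflict.

Yes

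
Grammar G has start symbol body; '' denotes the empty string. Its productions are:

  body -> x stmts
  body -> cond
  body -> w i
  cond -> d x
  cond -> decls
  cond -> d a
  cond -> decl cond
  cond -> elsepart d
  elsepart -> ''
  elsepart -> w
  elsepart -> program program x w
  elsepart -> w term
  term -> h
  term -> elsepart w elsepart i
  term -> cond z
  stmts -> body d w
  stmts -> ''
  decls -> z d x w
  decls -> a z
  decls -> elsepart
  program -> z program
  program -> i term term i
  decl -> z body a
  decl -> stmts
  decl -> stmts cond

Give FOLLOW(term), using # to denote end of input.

In elsepart -> w term: term is at the end, add FOLLOW(elsepart) = { #, a, d, i, w, x, z }.
In program -> i term term i: add FIRST(term i) = { a, d, h, i, w, x, z }.
In program -> i term term i: add FIRST(i) = { i }.
Union: FOLLOW(term) = { #, a, d, h, i, w, x, z }.

{ #, a, d, h, i, w, x, z }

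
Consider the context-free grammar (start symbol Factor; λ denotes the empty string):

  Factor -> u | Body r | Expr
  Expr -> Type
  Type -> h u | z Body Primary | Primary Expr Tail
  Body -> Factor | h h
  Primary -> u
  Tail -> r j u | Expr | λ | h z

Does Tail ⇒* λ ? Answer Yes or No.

Yes

Tail has an λ-production, so Tail ⇒ λ.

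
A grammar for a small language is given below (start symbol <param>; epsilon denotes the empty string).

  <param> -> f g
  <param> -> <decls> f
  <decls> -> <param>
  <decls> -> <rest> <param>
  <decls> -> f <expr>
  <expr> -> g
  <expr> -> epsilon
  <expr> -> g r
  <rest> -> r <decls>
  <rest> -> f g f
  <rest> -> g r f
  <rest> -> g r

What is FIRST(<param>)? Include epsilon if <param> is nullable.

<param> -> f g contributes {f}.
From <param> -> <decls> f: add FIRST(<decls>) = { f, g, r }.
Union: FIRST(<param>) = { f, g, r }.

{ f, g, r }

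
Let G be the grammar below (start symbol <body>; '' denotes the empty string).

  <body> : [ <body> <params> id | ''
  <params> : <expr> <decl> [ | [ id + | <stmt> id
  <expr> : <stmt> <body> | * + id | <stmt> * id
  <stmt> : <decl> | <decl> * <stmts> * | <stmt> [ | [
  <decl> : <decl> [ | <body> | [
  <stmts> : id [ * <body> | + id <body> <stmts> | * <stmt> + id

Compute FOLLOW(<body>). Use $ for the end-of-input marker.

{ $, *, +, [, id }

<body> is the start symbol, so $ ∈ FOLLOW(<body>).
In <body> : [ <body> <params> id: add FIRST(<params> id) = { *, [, id }.
In <expr> : <stmt> <body>: <body> is at the end, add FOLLOW(<expr>) = { [ }.
In <decl> : <body>: <body> is at the end, add FOLLOW(<decl>) = { *, +, [, id }.
In <stmts> : id [ * <body>: <body> is at the end, add FOLLOW(<stmts>) = { * }.
In <stmts> : + id <body> <stmts>: add FIRST(<stmts>) = { *, +, id }.
Union: FOLLOW(<body>) = { $, *, +, [, id }.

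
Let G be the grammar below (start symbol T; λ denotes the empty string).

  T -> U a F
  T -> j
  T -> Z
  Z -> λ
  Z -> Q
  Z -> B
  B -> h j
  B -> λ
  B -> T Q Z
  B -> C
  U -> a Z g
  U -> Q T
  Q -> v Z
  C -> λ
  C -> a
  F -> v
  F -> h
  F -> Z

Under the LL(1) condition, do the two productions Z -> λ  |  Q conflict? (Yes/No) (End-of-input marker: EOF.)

Yes

FIRST(λ) = { λ } and FIRST(Q) = { v }.
The first alternative is nullable and FOLLOW(Z) = { EOF, a, g, h, j, v } shares v with FIRST of the second — conflict.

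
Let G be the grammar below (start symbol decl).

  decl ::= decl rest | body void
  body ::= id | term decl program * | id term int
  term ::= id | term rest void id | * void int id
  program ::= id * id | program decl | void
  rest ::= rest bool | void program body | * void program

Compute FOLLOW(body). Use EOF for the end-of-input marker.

In decl ::= body void: add FIRST(void) = { void }.
In rest ::= void program body: body is at the end, add FOLLOW(rest) = { EOF, *, bool, id, void }.
Union: FOLLOW(body) = { EOF, *, bool, id, void }.

{ EOF, *, bool, id, void }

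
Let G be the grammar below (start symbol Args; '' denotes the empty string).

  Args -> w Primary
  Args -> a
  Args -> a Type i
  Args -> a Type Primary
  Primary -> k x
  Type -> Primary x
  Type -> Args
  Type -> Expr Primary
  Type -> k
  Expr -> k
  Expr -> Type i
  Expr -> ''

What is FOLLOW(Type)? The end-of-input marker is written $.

In Args -> a Type i: add FIRST(i) = { i }.
In Args -> a Type Primary: add FIRST(Primary) = { k }.
In Expr -> Type i: add FIRST(i) = { i }.
Union: FOLLOW(Type) = { i, k }.

{ i, k }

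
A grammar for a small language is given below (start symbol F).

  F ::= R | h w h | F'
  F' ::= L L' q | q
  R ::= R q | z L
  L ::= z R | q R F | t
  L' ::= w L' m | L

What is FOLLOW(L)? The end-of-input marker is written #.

In F' ::= L L' q: add FIRST(L' q) = { q, t, w, z }.
In R ::= z L: L is at the end, add FOLLOW(R) = { #, h, m, q, t, w, z }.
In L' ::= L: L is at the end, add FOLLOW(L') = { m, q }.
Union: FOLLOW(L) = { #, h, m, q, t, w, z }.

{ #, h, m, q, t, w, z }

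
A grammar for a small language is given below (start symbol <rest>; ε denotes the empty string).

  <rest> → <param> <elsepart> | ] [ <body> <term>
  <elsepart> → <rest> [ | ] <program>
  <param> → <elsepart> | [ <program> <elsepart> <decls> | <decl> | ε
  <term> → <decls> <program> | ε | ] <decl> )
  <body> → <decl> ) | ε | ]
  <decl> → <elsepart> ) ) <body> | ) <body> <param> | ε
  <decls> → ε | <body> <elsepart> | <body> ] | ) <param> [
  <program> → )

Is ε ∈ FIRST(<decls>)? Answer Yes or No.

Yes

<decls> has an ε-production, so <decls> ⇒ ε.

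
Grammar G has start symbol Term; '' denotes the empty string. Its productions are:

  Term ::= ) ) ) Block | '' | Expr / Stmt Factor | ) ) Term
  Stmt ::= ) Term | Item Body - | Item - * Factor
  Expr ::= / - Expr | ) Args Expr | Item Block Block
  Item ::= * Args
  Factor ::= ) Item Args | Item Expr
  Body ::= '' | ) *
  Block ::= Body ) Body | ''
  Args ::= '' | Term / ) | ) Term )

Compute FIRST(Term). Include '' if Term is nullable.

Term ::= ) ) ) Block contributes {)}.
Term ::= '' contributes ''.
From Term ::= Expr / Stmt Factor: add FIRST(Expr) = { ), *, / }.
Term ::= ) ) Term contributes {)}.
Union: FIRST(Term) = { ), *, /, '' }.

{ ), *, /, '' }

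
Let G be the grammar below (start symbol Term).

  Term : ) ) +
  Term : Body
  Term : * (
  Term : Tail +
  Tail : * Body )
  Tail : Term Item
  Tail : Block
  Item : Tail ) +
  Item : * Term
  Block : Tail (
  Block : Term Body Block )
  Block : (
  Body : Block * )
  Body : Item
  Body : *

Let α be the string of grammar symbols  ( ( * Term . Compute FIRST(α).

( is a terminal; add {(} and stop.

{ ( }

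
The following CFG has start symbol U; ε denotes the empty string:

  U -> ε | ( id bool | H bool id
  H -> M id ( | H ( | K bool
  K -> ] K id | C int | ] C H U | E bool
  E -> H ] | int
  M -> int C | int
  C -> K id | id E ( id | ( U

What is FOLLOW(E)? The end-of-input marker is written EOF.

{ (, bool }

In K -> E bool: add FIRST(bool) = { bool }.
In C -> id E ( id: add FIRST(( id) = { ( }.
Union: FOLLOW(E) = { (, bool }.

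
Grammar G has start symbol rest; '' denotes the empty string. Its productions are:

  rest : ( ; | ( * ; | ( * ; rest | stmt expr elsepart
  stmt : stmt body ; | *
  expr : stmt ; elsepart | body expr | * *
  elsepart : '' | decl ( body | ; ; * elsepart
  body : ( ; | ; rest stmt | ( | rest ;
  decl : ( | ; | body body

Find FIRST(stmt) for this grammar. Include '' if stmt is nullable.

{ * }

From stmt : stmt body ;: add FIRST(stmt) = { * }.
stmt : * contributes {*}.
Union: FIRST(stmt) = { * }.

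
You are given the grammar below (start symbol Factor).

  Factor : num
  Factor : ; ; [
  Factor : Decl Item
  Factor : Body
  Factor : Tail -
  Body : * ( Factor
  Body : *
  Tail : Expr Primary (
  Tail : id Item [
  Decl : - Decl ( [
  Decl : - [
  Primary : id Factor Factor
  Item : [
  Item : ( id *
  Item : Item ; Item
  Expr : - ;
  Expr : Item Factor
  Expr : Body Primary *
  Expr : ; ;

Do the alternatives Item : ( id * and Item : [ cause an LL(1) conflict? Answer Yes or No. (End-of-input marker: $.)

No

FIRST(( id *) = { ( } and FIRST([) = { [ }.
The FIRST sets are disjoint and neither alternative is nullable — no conflict.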